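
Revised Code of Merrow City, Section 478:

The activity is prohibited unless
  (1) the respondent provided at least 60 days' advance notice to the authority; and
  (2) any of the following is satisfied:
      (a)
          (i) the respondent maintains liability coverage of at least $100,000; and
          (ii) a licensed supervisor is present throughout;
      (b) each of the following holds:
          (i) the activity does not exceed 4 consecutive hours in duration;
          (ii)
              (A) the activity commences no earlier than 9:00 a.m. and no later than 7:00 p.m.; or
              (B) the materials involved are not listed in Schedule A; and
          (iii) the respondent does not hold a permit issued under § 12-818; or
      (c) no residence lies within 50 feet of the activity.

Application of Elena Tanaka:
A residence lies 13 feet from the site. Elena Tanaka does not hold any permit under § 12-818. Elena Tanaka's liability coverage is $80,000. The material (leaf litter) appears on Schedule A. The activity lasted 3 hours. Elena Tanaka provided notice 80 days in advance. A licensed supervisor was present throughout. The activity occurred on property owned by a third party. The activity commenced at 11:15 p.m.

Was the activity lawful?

No — unlawful.

(1) ≥60 days' notice — holds.
(i) coverage ≥ $100,000 — fails.
(ii) supervisor present — satisfied.
(a) = F AND T = false.
(i) ≤ 4 hrs duration — met.
(A) start within hours — fails.
(B) not (Schedule A material) — not satisfied.
(ii) = F OR F = false.
(iii) not (holds permit) — holds.
(b) = T AND F AND T = false.
(c) no residence in 50 ft — not met.
(2): F OR F OR F → false.
Overall = T AND F = false.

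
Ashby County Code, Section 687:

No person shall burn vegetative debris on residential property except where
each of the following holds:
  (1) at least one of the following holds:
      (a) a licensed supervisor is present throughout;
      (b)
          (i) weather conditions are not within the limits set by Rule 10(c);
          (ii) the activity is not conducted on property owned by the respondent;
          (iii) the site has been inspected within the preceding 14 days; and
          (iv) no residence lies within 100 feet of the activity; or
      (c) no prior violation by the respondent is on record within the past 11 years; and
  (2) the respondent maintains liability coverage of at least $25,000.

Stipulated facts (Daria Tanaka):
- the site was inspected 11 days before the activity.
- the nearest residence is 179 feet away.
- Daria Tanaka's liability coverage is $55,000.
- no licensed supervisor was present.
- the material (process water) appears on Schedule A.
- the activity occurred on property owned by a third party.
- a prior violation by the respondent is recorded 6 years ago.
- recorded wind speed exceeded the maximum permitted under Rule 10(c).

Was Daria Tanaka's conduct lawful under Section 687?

(a) supervisor present — fails.
(i) not (weather ok) — satisfied.
(ii) not (own property) — satisfied.
(iii) site inspected — met.
(iv) no residence in 100 ft — holds.
(b): T AND T AND T AND T → true.
(c) no prior violation — fails.
(1): F OR T OR F → true.
(2) coverage ≥ $25,000 — satisfied.
Overall: T AND T → true.

Yes — lawful.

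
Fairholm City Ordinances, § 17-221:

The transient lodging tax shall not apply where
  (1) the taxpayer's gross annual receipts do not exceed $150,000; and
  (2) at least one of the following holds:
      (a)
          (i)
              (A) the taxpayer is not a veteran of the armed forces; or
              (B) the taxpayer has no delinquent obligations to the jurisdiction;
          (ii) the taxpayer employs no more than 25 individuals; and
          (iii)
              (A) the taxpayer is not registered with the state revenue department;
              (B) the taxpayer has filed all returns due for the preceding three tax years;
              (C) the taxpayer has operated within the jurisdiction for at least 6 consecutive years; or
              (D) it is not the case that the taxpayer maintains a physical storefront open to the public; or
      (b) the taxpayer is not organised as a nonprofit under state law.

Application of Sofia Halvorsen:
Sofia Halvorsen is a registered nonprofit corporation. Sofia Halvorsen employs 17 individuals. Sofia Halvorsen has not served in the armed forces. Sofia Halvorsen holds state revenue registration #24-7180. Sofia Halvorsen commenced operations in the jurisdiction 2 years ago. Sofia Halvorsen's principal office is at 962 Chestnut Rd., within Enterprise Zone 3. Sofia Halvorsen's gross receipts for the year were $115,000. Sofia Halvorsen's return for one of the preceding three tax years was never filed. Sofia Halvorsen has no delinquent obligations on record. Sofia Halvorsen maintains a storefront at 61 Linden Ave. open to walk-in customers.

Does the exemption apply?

(1) receipts ≤ $150,000 — holds.
(A) not (veteran) — satisfied.
(B) no delinquency — met.
(i): T OR T → true.
(ii) ≤ 25 employees — holds.
(A) not (state-registered) — not satisfied.
(B) returns current — not met.
(C) ≥ 6 yrs in jurisdiction — not met.
(D) not (has storefront) — not satisfied.
So (iii) is not satisfied (F OR F OR F OR F).
So (a) is not satisfied (T AND T AND F).
(b) not (nonprofit) — fails.
So (2) is not satisfied (F OR F).
Overall: T AND F → false.

No — not exempt.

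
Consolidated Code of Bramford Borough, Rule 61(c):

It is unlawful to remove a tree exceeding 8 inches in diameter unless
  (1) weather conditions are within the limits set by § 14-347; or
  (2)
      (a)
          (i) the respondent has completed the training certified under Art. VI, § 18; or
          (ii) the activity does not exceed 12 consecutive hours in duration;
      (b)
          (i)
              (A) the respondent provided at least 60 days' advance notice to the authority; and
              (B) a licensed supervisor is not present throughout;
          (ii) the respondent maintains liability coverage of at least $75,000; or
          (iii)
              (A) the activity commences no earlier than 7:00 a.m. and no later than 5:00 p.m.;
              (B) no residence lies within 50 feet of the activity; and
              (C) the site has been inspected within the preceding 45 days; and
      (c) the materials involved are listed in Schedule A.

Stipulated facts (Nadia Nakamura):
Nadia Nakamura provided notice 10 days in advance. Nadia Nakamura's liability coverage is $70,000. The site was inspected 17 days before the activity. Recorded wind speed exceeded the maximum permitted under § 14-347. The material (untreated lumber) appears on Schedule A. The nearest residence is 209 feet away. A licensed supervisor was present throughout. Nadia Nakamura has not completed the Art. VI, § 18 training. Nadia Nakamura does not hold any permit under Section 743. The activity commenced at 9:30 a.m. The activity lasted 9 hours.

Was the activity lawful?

(1) weather ok — not satisfied.
(i) training certified — not satisfied.
(ii) ≤ 12 hrs duration — met.
(a): F OR T → true.
(A) ≥60 days' notice — fails.
(B) not (supervisor present) — not satisfied.
(i): F AND F → false.
(ii) coverage ≥ $75,000 — not met.
(A) start within hours — met.
(B) no residence in 50 ft — met.
(C) site inspected — met.
(iii) = T AND T AND T = true.
So (b) is satisfied (F OR F OR T).
(c) Schedule A material — met.
So (2) is satisfied (T AND T AND T).
So Overall is satisfied (F OR T).

Yes — lawful.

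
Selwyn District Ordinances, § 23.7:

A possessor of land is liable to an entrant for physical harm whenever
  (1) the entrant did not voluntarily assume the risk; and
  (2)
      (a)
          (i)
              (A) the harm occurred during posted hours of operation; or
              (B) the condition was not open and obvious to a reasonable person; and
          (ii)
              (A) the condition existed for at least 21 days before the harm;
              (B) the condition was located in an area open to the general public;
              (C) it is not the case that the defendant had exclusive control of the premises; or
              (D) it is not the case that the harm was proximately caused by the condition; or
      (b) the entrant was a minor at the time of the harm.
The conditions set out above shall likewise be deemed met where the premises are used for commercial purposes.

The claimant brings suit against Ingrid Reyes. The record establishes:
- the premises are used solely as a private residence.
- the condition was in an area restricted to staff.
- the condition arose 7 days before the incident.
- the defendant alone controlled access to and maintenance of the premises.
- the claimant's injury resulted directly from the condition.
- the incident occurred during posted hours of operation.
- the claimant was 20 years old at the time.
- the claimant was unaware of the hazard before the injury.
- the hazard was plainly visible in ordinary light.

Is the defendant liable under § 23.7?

(1) no assumed risk — satisfied.
(A) during posted hours — satisfied.
(B) not open/obvious — fails.
So (i) is satisfied (T OR F).
(A) condition ≥21 days old — not met.
(B) public area — not satisfied.
(C) not (exclusive control) — not met.
(D) not (proximate cause) — fails.
So (ii) is not satisfied (F OR F OR F OR F).
So (a) is not satisfied (T AND F).
(b) entrant a minor — not met.
(2) = F OR F = false.
Overall: T AND F → false.
Exception (commercial use) — not satisfied.
Result: main false OR exception false → false.

No — not liable.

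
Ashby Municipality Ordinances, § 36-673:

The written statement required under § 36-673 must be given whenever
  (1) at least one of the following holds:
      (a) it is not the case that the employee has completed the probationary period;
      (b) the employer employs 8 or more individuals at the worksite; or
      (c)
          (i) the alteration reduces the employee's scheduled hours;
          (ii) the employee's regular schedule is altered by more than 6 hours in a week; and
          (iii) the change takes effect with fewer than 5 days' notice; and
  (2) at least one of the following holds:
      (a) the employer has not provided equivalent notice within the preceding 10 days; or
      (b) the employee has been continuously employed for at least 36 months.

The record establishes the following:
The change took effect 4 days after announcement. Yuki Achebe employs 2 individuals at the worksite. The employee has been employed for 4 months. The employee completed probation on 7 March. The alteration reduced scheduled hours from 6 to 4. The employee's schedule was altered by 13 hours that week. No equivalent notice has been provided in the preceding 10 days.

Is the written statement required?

Yes — required.

(a) not (past probation) — not met.
(b) ≥ 8 at site — fails.
(i) hours reduced — met.
(ii) schedule shift > 6h — holds.
(iii) < 5 days' notice — holds.
(c): T AND T AND T → true.
So (1) is satisfied (F OR F OR T).
(a) no recent notice — holds.
(b) tenure ≥ 36 mo. — not satisfied.
(2) = T OR F = true.
Overall: T AND T → true.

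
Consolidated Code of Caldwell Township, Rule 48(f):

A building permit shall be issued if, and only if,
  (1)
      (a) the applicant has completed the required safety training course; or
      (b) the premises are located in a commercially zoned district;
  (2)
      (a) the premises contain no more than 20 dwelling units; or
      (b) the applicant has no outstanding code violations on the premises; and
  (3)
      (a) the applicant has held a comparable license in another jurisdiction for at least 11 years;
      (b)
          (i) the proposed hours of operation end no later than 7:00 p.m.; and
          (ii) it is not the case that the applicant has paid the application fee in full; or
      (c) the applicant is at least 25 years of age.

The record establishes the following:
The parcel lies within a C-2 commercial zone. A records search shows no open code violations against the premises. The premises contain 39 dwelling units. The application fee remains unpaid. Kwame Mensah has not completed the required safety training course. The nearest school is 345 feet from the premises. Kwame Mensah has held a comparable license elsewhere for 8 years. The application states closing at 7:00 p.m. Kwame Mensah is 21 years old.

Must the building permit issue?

(a) safety training — fails.
(b) commercially zoned — satisfied.
So (1) is satisfied (F OR T).
(a) ≤ 20 units — fails.
(b) no code violations — satisfied.
So (2) is satisfied (F OR T).
(a) prior license ≥ 11 yr — not satisfied.
(i) closes by 7 p.m. — met.
(ii) not (fee paid) — satisfied.
(b) = T AND T = true.
(c) age ≥ 25 — not met.
(3) = F OR T OR F = true.
So Overall is satisfied (T AND T AND T).

Yes — granted.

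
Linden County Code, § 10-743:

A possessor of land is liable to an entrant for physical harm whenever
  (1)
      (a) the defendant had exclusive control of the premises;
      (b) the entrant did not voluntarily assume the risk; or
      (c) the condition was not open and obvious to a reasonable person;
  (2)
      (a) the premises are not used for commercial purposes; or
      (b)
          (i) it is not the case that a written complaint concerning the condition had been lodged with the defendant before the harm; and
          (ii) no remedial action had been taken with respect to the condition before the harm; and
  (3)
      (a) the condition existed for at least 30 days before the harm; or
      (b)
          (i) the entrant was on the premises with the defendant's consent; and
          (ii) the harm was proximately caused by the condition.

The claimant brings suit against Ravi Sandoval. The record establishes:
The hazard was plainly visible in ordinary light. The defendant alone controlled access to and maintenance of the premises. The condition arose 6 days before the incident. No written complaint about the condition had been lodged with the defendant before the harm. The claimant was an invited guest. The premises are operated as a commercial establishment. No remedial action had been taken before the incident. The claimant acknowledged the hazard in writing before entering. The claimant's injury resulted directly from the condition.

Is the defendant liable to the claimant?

(a) exclusive control — holds.
(b) no assumed risk — not met.
(c) not open/obvious — fails.
(1): T OR F OR F → true.
(a) not (commercial use) — fails.
(i) not (complaint lodged) — holds.
(ii) no remedial action — holds.
(b): T AND T → true.
So (2) is satisfied (F OR T).
(a) condition ≥30 days old — not satisfied.
(i) consent to enter — satisfied.
(ii) proximate cause — holds.
(b) = T AND T = true.
(3): F OR T → true.
Overall: T AND T AND T → true.

Yes — liable.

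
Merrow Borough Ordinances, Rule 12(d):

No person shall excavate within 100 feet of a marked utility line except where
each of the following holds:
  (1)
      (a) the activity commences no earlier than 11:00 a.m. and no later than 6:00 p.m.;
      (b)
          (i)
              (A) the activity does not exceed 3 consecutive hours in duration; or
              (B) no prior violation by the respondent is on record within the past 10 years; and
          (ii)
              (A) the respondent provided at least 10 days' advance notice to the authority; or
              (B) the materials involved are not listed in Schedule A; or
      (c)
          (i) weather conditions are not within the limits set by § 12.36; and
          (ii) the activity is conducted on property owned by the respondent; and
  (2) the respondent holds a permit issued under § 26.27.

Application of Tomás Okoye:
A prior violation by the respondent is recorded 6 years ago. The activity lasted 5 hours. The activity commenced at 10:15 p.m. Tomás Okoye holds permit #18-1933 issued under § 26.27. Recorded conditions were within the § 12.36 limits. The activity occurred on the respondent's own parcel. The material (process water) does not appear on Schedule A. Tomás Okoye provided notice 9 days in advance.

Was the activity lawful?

No — unlawful.

(a) start within hours — fails.
(A) ≤ 3 hrs duration — not met.
(B) no prior violation — not met.
(i) = F OR F = false.
(A) ≥10 days' notice — fails.
(B) not (Schedule A material) — holds.
So (ii) is satisfied (F OR T).
(b): F AND T → false.
(i) not (weather ok) — not met.
(ii) own property — satisfied.
So (c) is not satisfied (F AND T).
So (1) is not satisfied (F OR F OR F).
(2) holds permit — holds.
Overall = F AND T = false.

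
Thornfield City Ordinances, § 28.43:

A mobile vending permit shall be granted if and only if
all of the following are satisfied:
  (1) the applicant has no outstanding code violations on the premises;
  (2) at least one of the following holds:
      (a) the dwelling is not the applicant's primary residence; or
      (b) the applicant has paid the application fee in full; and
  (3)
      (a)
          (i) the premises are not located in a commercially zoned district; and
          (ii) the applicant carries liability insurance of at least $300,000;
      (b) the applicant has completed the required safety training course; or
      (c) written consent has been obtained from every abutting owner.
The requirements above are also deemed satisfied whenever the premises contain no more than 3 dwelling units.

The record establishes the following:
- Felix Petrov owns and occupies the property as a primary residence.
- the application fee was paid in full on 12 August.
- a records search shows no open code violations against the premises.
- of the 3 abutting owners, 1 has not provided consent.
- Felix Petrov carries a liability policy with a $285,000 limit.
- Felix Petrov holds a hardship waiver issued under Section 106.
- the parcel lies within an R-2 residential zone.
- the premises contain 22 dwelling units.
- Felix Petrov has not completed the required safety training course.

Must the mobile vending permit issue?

(1) no code violations — holds.
(a) not (primary residence) — fails.
(b) fee paid — holds.
So (2) is satisfied (F OR T).
(i) not (commercially zoned) — satisfied.
(ii) insurance ≥ $300,000 — fails.
(a) = T AND F = false.
(b) safety training — fails.
(c) all abutters consent — not satisfied.
(3) = F OR F OR F = false.
So Overall is not satisfied (T AND T AND F).
Exception (≤ 3 units) — not satisfied.
Result: main false OR exception false → false.

No — denied.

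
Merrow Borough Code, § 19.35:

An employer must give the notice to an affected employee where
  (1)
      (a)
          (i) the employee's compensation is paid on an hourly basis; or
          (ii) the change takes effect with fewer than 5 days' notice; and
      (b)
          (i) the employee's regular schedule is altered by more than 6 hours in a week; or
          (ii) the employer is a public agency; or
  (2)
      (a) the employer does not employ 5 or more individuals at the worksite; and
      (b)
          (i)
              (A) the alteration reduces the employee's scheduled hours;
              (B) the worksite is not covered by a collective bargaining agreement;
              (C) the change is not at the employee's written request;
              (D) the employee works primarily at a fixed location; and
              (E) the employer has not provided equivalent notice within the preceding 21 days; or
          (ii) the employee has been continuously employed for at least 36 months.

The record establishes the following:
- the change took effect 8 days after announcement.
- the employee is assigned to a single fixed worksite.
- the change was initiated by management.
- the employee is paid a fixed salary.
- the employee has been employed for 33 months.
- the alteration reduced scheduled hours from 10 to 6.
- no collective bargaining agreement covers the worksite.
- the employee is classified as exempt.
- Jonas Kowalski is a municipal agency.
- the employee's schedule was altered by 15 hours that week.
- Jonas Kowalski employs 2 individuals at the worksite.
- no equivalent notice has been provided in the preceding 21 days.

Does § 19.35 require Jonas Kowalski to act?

(i) hourly-paid — not satisfied.
(ii) < 5 days' notice — not satisfied.
So (a) is not satisfied (F OR F).
(i) schedule shift > 6h — satisfied.
(ii) public agency — satisfied.
So (b) is satisfied (T OR T).
So (1) is not satisfied (F AND T).
(a) not (≥ 5 at site) — met.
(A) hours reduced — holds.
(B) no CBA — satisfied.
(C) not employee-requested — holds.
(D) fixed location — holds.
(E) no recent notice — satisfied.
(i): T AND T AND T AND T AND T → true.
(ii) tenure ≥ 36 mo. — fails.
(b): T OR F → true.
(2) = T AND T = true.
Overall = F OR T = true.

Yes — required.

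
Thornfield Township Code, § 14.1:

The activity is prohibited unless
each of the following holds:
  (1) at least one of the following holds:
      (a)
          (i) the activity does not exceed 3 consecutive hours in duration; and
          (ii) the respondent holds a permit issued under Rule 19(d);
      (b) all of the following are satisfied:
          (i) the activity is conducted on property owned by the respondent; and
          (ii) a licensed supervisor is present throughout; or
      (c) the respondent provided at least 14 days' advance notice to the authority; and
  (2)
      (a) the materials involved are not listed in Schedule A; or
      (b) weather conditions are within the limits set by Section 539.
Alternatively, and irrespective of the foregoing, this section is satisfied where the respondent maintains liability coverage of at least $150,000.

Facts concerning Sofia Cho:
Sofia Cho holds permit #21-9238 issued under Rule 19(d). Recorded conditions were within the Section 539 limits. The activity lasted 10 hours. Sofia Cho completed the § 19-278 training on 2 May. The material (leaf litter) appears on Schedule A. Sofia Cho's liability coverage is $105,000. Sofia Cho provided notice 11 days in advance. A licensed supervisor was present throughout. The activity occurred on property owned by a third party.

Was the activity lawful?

No — unlawful.

(i) ≤ 3 hrs duration — fails.
(ii) holds permit — satisfied.
(a): F AND T → false.
(i) own property — not satisfied.
(ii) supervisor present — holds.
(b): F AND T → false.
(c) ≥14 days' notice — not met.
(1) = F OR F OR F = false.
(a) not (Schedule A material) — not satisfied.
(b) weather ok — satisfied.
(2): F OR T → true.
So Overall is not satisfied (F AND T).
Exception (coverage ≥ $150,000) — not satisfied.
Result: main false OR exception false → false.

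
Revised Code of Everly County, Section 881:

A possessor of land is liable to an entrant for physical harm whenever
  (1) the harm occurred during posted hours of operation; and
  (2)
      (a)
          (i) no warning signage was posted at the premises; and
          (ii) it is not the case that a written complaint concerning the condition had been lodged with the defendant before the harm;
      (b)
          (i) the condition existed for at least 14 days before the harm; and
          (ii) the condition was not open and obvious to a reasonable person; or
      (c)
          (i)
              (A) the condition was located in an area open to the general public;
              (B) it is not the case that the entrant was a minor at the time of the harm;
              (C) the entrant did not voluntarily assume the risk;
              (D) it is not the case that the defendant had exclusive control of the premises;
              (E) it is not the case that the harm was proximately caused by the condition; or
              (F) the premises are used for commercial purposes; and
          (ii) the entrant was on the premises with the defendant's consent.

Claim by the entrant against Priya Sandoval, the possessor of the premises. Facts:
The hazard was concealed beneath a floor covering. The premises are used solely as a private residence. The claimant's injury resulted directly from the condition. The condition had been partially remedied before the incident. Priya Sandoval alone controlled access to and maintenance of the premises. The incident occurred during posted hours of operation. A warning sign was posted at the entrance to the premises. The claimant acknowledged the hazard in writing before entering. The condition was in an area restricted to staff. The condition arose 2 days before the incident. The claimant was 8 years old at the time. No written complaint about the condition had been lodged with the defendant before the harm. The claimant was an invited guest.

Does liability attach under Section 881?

No — not liable.

(1) during posted hours — holds.
(i) no signage posted — fails.
(ii) not (complaint lodged) — satisfied.
(a) = F AND T = false.
(i) condition ≥14 days old — not satisfied.
(ii) not open/obvious — holds.
(b) = F AND T = false.
(A) public area — fails.
(B) not (entrant a minor) — fails.
(C) no assumed risk — not satisfied.
(D) not (exclusive control) — not met.
(E) not (proximate cause) — not met.
(F) commercial use — fails.
So (i) is not satisfied (F OR F OR F OR F OR F OR F).
(ii) consent to enter — holds.
So (c) is not satisfied (F AND T).
So (2) is not satisfied (F OR F OR F).
Overall: T AND F → false.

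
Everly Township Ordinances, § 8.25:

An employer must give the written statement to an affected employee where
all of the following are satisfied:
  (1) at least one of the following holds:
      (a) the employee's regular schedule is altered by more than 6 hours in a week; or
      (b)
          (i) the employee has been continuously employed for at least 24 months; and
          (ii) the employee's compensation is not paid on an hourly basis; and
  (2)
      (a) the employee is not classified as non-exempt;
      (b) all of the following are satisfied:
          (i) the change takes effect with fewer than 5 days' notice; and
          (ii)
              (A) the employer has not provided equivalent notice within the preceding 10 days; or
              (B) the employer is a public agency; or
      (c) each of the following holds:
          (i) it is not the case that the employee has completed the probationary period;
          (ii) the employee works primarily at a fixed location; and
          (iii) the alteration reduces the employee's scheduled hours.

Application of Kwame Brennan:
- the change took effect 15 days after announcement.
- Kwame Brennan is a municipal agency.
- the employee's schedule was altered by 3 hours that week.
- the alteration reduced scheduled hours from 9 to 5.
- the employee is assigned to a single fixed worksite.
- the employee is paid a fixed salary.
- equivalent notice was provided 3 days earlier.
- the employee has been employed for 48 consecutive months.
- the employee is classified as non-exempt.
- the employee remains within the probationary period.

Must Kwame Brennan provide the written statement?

Yes — required.

(a) schedule shift > 6h — not met.
(i) tenure ≥ 24 mo. — satisfied.
(ii) not (hourly-paid) — satisfied.
(b): T AND T → true.
(1): F OR T → true.
(a) not (non-exempt) — fails.
(i) < 5 days' notice — fails.
(A) no recent notice — fails.
(B) public agency — met.
(ii): F OR T → true.
So (b) is not satisfied (F AND T).
(i) not (past probation) — met.
(ii) fixed location — holds.
(iii) hours reduced — satisfied.
(c): T AND T AND T → true.
So (2) is satisfied (F OR F OR T).
Overall: T AND T → true.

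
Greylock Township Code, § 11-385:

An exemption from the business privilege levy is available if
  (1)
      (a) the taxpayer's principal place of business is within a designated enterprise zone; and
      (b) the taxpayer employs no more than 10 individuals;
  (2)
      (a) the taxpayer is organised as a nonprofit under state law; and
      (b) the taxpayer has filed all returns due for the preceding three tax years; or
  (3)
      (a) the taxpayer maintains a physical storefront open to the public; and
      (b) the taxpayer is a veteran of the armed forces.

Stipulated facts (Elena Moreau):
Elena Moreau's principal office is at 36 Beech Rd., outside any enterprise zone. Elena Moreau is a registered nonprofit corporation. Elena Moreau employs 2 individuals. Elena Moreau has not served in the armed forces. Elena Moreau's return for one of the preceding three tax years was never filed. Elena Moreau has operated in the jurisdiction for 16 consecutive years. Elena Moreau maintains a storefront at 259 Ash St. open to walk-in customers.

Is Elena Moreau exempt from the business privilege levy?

(a) in enterprise zone — fails.
(b) ≤ 10 employees — satisfied.
(1) = F AND T = false.
(a) nonprofit — satisfied.
(b) returns current — fails.
(2) = T AND F = false.
(a) has storefront — met.
(b) veteran — not met.
So (3) is not satisfied (T AND F).
So Overall is not satisfied (F OR F OR F).

No — not exempt.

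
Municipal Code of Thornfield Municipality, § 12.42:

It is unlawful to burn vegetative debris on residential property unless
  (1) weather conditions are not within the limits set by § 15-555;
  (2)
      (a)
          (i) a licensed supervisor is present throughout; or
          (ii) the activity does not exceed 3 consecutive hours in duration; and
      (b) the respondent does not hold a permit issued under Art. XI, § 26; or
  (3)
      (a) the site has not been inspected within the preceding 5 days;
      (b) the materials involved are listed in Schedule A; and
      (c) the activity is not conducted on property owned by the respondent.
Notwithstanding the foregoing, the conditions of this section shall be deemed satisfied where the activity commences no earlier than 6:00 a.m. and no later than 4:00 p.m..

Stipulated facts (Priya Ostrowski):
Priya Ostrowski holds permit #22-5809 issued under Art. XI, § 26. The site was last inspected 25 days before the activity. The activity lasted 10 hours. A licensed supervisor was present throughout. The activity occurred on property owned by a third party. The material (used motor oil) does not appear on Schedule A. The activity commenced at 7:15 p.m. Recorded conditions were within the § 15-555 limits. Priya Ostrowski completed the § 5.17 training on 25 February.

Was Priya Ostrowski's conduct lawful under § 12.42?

No — unlawful.

(1) not (weather ok) — not satisfied.
(i) supervisor present — holds.
(ii) ≤ 3 hrs duration — not met.
So (a) is satisfied (T OR F).
(b) not (holds permit) — fails.
So (2) is not satisfied (T AND F).
(a) not (site inspected) — satisfied.
(b) Schedule A material — not satisfied.
(c) not (own property) — satisfied.
(3) = T AND F AND T = false.
So Overall is not satisfied (F OR F OR F).
Exception (start within hours) — not satisfied.
Result: main false OR exception false → false.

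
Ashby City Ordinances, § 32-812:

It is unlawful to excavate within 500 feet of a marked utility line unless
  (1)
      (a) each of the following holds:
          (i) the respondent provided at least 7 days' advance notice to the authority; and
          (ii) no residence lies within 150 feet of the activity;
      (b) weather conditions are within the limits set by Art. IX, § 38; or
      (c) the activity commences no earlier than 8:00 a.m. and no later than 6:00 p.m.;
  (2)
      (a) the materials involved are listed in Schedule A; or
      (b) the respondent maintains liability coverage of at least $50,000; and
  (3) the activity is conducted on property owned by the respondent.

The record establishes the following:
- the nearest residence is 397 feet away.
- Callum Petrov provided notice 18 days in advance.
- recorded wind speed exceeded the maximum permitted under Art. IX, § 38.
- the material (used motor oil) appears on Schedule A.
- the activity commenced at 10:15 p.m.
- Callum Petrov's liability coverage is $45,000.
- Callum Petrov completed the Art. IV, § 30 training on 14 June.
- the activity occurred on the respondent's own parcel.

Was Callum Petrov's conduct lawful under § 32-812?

(i) ≥7 days' notice — met.
(ii) no residence in 150 ft — satisfied.
(a): T AND T → true.
(b) weather ok — not met.
(c) start within hours — fails.
So (1) is satisfied (T OR F OR F).
(a) Schedule A material — met.
(b) coverage ≥ $50,000 — not satisfied.
(2) = T OR F = true.
(3) own property — satisfied.
Overall: T AND T AND T → true.

Yes — lawful.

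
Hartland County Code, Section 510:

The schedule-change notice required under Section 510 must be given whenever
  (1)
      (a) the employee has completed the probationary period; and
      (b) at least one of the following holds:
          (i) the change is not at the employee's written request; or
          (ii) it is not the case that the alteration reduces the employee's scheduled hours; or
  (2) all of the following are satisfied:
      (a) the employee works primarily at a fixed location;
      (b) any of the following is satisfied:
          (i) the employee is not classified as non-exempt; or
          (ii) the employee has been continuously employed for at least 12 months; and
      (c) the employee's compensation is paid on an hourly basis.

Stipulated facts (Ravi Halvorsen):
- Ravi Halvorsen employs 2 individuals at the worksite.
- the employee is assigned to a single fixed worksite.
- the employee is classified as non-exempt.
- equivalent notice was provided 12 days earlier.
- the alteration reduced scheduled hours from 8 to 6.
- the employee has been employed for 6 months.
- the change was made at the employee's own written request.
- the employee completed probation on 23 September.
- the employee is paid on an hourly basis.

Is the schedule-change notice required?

No — not required.

(a) past probation — met.
(i) not employee-requested — fails.
(ii) not (hours reduced) — not met.
(b) = F OR F = false.
(1) = T AND F = false.
(a) fixed location — satisfied.
(i) not (non-exempt) — fails.
(ii) tenure ≥ 12 mo. — not satisfied.
(b): F OR F → false.
(c) hourly-paid — met.
(2) = T AND F AND T = false.
Overall: F OR F → false.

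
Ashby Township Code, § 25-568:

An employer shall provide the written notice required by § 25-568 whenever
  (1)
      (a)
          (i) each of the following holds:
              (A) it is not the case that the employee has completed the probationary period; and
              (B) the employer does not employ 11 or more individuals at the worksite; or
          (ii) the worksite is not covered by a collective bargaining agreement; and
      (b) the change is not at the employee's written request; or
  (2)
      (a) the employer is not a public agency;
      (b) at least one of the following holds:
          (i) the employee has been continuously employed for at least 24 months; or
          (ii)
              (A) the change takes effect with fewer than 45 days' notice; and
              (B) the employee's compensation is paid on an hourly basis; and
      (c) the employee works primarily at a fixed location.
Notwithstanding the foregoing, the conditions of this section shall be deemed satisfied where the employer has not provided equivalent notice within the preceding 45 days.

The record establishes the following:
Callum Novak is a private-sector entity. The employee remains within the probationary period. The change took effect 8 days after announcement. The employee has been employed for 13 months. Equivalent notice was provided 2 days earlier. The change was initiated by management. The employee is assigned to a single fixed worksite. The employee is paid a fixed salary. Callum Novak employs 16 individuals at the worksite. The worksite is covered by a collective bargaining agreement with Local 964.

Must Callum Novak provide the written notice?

No — not required.

(A) not (past probation) — met.
(B) not (≥ 11 at site) — fails.
So (i) is not satisfied (T AND F).
(ii) no CBA — not met.
(a): F OR F → false.
(b) not employee-requested — met.
So (1) is not satisfied (F AND T).
(a) not (public agency) — holds.
(i) tenure ≥ 24 mo. — not met.
(A) < 45 days' notice — holds.
(B) hourly-paid — not satisfied.
(ii): T AND F → false.
So (b) is not satisfied (F OR F).
(c) fixed location — met.
(2) = T AND F AND T = false.
Overall: F OR F → false.
Exception (no recent notice) — not satisfied.
Result: main false OR exception false → false.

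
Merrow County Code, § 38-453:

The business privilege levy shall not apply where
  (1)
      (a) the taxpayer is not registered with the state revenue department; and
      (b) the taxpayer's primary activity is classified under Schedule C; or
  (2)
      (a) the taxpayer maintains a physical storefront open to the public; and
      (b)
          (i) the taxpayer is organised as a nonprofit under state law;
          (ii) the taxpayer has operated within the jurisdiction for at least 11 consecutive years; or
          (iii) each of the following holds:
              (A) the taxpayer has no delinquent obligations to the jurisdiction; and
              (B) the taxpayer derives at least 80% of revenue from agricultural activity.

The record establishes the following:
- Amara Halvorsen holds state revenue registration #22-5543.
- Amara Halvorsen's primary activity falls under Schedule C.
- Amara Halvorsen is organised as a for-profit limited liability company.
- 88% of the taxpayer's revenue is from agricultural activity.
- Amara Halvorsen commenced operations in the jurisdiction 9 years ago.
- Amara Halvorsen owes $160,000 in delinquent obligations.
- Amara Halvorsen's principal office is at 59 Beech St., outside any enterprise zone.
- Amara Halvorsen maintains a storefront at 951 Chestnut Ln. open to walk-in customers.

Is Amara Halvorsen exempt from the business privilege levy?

(a) not (state-registered) — not satisfied.
(b) Schedule C activity — met.
So (1) is not satisfied (F AND T).
(a) has storefront — holds.
(i) nonprofit — not met.
(ii) ≥ 11 yrs in jurisdiction — not met.
(A) no delinquency — not met.
(B) ≥80% agricultural — met.
(iii): F AND T → false.
(b) = F OR F OR F = false.
(2) = T AND F = false.
Overall = F OR F = false.

No — not exempt.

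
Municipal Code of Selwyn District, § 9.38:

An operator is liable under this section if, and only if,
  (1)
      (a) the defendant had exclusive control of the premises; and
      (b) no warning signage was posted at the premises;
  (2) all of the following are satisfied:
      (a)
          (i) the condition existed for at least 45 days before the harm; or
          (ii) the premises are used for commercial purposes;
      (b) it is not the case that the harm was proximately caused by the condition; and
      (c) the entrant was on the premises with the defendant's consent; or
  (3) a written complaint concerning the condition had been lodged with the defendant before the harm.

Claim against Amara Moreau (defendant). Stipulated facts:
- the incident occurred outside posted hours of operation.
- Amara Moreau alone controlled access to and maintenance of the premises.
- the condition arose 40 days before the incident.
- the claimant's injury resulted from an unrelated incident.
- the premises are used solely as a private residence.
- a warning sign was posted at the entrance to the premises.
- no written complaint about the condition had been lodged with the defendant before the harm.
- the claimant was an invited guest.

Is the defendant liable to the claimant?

(a) exclusive control — satisfied.
(b) no signage posted — not satisfied.
(1) = T AND F = false.
(i) condition ≥45 days old — not satisfied.
(ii) commercial use — not met.
So (a) is not satisfied (F OR F).
(b) not (proximate cause) — met.
(c) consent to enter — holds.
So (2) is not satisfied (F AND T AND T).
(3) complaint lodged — not met.
Overall: F OR F OR F → false.

No — not liable.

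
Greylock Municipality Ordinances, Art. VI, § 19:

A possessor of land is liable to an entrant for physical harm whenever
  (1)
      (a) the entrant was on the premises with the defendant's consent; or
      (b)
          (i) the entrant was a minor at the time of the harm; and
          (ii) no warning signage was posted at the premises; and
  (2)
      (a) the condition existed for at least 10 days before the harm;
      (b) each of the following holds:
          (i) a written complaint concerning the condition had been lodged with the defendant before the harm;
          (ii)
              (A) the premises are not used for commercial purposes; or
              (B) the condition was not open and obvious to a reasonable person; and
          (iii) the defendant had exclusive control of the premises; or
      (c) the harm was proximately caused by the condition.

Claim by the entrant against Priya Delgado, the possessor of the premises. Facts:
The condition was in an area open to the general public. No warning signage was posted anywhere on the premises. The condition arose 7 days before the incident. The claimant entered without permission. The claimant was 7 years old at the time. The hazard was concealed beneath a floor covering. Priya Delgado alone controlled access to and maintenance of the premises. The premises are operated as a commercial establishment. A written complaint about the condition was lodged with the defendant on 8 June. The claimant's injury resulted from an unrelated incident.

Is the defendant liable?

Yes — liable.

(a) consent to enter — fails.
(i) entrant a minor — satisfied.
(ii) no signage posted — satisfied.
So (b) is satisfied (T AND T).
(1): F OR T → true.
(a) condition ≥10 days old — not satisfied.
(i) complaint lodged — met.
(A) not (commercial use) — not met.
(B) not open/obvious — holds.
(ii): F OR T → true.
(iii) exclusive control — met.
(b): T AND T AND T → true.
(c) proximate cause — not satisfied.
(2): F OR T OR F → true.
Overall = T AND T = true.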